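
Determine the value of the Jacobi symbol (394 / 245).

1

(394 / 245)
  = (149 / 245)    [394 ≡ 149 mod 245]
  = (245 / 149)    [QR: 149 ≡ 1 mod 4, sign kept]
  = (96 / 149)    [245 ≡ 96 mod 149]
  = -(3 / 149)    [149 ≡ 5 mod 8 ⇒ (2 / 149)^5 = -1]
  = -(149 / 3)    [QR: 149 ≡ 1 mod 4, sign kept]
  = -(2 / 3)    [149 ≡ 2 mod 3]
  = (1 / 3)    [3 ≡ 3 mod 8 ⇒ (2 / 3) = -1]
  = 1    [(1 / 3) = 1]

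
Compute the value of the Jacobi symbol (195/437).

437 ≡ 1 (mod 4), so quadratic reciprocity gives (195/437) = (437/195). Reduce: 437 ≡ 47 (mod 195). Now have (47/195).
Both 47 ≡ 3 and 195 ≡ 3 (mod 4), so reciprocity gives (47/195) = -(195/47). Reduce: 195 ≡ 7 (mod 47). Now have -(7/47).
Both 7 ≡ 3 and 47 ≡ 3 (mod 4), so reciprocity gives (7/47) = -(47/7). Reduce: 47 ≡ 5 (mod 7). Now have (5/7).
5 ≡ 1 (mod 4), so quadratic reciprocity gives (5/7) = (7/5). Reduce: 7 ≡ 2 (mod 5). Now have (2/5).
Factor out 2: 2 = 2. Since 5 ≡ 5 (mod 8), (2/5) = -1. Now have -(1/5).
(1/5) = 1. Collecting the sign factors: -1.

-1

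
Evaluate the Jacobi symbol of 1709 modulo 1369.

1

Reduce the numerator: 1709 ≡ 340 (mod 1369), so (1709/1369) = (340/1369).
Factor out 2: 340 = 2^2·85. Since 1369 ≡ 1 (mod 8), (2/1369) = +1, and (2/1369)^2 = +1. Now have (85/1369).
85 ≡ 1 (mod 4), so quadratic reciprocity gives (85/1369) = (1369/85). Reduce: 1369 ≡ 9 (mod 85). Now have (9/85).
9 ≡ 1 (mod 4), so quadratic reciprocity gives (9/85) = (85/9). Reduce: 85 ≡ 4 (mod 9). Now have (4/9).
Factor out 2: 4 = 2^2. Since 9 ≡ 1 (mod 8), (2/9) = +1, and (2/9)^2 = +1. Now have (1/9).
(1/9) = 1. Collecting the sign factors: 1.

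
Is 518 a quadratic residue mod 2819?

(518/2819)
  = -(259/2819)    [2819 ≡ 3 mod 8 ⇒ (2/2819) = -1]
  = (2819/259)    [QR: both ≡ 3 mod 4, sign flips]
  = (229/259)    [2819 ≡ 229 mod 259]
  = (259/229)    [QR: 229 ≡ 1 mod 4, sign kept]
  = (30/229)    [259 ≡ 30 mod 229]
  = -(15/229)    [229 ≡ 5 mod 8 ⇒ (2/229) = -1]
  = -(229/15)    [QR: 229 ≡ 1 mod 4, sign kept]
  = -(4/15)    [229 ≡ 4 mod 15]
  = -(1/15)    [15 ≡ 7 mod 8 ⇒ (2/15)^2 = +1]
  = -1    [(1/15) = 1]
The Legendre symbol is -1, so x^2 ≡ 518 (mod 2819) has no solution.

no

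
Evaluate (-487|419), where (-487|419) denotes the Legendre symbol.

1

(-487|419)
  = (351|419)    [-487 ≡ 351 mod 419]
  = -(419|351)    [QR: both ≡ 3 mod 4, sign flips]
  = -(68|351)    [419 ≡ 68 mod 351]
  = -(17|351)    [351 ≡ 7 mod 8 ⇒ (2|351)^2 = +1]
  = -(351|17)    [QR: 17 ≡ 1 mod 4, sign kept]
  = -(11|17)    [351 ≡ 11 mod 17]
  = -(17|11)    [QR: 17 ≡ 1 mod 4, sign kept]
  = -(6|11)    [17 ≡ 6 mod 11]
  = (3|11)    [11 ≡ 3 mod 8 ⇒ (2|11) = -1]
  = -(11|3)    [QR: both ≡ 3 mod 4, sign flips]
  = -(2|3)    [11 ≡ 2 mod 3]
  = (1|3)    [3 ≡ 3 mod 8 ⇒ (2|3) = -1]
  = 1    [(1|3) = 1]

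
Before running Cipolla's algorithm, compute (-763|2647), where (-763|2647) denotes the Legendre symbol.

(-763|2647)
  = (1884|2647)    [-763 ≡ 1884 mod 2647]
  = (471|2647)    [2647 ≡ 7 mod 8 ⇒ (2|2647)^2 = +1]
  = -(2647|471)    [QR: both ≡ 3 mod 4, sign flips]
  = -(292|471)    [2647 ≡ 292 mod 471]
  = -(73|471)    [471 ≡ 7 mod 8 ⇒ (2|471)^2 = +1]
  = -(471|73)    [QR: 73 ≡ 1 mod 4, sign kept]
  = -(33|73)    [471 ≡ 33 mod 73]
  = -(73|33)    [QR: 33 ≡ 1 mod 4, sign kept]
  = -(7|33)    [73 ≡ 7 mod 33]
  = -(33|7)    [QR: 33 ≡ 1 mod 4, sign kept]
  = -(5|7)    [33 ≡ 5 mod 7]
  = -(7|5)    [QR: 5 ≡ 1 mod 4, sign kept]
  = -(2|5)    [7 ≡ 2 mod 5]
  = (1|5)    [5 ≡ 5 mod 8 ⇒ (2|5) = -1]
  = 1    [(1|5) = 1]

1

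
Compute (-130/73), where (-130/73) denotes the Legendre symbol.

(-130/73)
  = (16/73)    [-130 ≡ 16 mod 73]
  = (1/73)    [73 ≡ 1 mod 8 ⇒ (2/73)^4 = +1]
  = 1    [(1/73) = 1]

1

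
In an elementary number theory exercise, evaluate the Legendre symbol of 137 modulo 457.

137 ≡ 1 (mod 4), so quadratic reciprocity gives (137/457) = (457/137). Reduce: 457 ≡ 46 (mod 137). Now have (46/137).
Factor out 2: 46 = 2·23. Since 137 ≡ 1 (mod 8), (2/137) = +1. Now have (23/137).
137 ≡ 1 (mod 4), so quadratic reciprocity gives (23/137) = (137/23). Reduce: 137 ≡ 22 (mod 23). Now have (22/23).
Factor out 2: 22 = 2·11. Since 23 ≡ 7 (mod 8), (2/23) = +1. Now have (11/23).
Both 11 ≡ 3 and 23 ≡ 3 (mod 4), so reciprocity gives (11/23) = -(23/11). Reduce: 23 ≡ 1 (mod 11). Now have -(1/11).
(1/11) = 1. Collecting the sign factors: -1.

-1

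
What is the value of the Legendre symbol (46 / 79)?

1

(46 / 79)
  = (23 / 79)    [79 ≡ 7 mod 8 ⇒ (2 / 79) = +1]
  = -(79 / 23)    [QR: both ≡ 3 mod 4, sign flips]
  = -(10 / 23)    [79 ≡ 10 mod 23]
  = -(5 / 23)    [23 ≡ 7 mod 8 ⇒ (2 / 23) = +1]
  = -(23 / 5)    [QR: 5 ≡ 1 mod 4, sign kept]
  = -(3 / 5)    [23 ≡ 3 mod 5]
  = -(5 / 3)    [QR: 5 ≡ 1 mod 4, sign kept]
  = -(2 / 3)    [5 ≡ 2 mod 3]
  = (1 / 3)    [3 ≡ 3 mod 8 ⇒ (2 / 3) = -1]
  = 1    [(1 / 3) = 1]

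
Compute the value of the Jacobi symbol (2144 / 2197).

Factor out 2: 2144 = 2^5·67. Since 2197 ≡ 5 (mod 8), (2 / 2197) = -1, and (2 / 2197)^5 = -1. Now have -(67 / 2197).
2197 ≡ 1 (mod 4), so quadratic reciprocity gives (67 / 2197) = (2197 / 67). Reduce: 2197 ≡ 53 (mod 67). Now have -(53 / 67).
53 ≡ 1 (mod 4), so quadratic reciprocity gives (53 / 67) = (67 / 53). Reduce: 67 ≡ 14 (mod 53). Now have -(14 / 53).
Factor out 2: 14 = 2·7. Since 53 ≡ 5 (mod 8), (2 / 53) = -1. Now have (7 / 53).
53 ≡ 1 (mod 4), so quadratic reciprocity gives (7 / 53) = (53 / 7). Reduce: 53 ≡ 4 (mod 7). Now have (4 / 7).
Factor out 2: 4 = 2^2. Since 7 ≡ 7 (mod 8), (2 / 7) = +1, and (2 / 7)^2 = +1. Now have (1 / 7).
(1 / 7) = 1. Collecting the sign factors: 1.

1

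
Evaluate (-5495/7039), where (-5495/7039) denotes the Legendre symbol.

-1

(-5495/7039)
  = -(5495/7039)    [7039 ≡ 3 mod 4 ⇒ (-1/7039) = -1]
  = (7039/5495)    [QR: both ≡ 3 mod 4, sign flips]
  = (1544/5495)    [7039 ≡ 1544 mod 5495]
  = (193/5495)    [5495 ≡ 7 mod 8 ⇒ (2/5495)^3 = +1]
  = (5495/193)    [QR: 193 ≡ 1 mod 4, sign kept]
  = (91/193)    [5495 ≡ 91 mod 193]
  = (193/91)    [QR: 193 ≡ 1 mod 4, sign kept]
  = (11/91)    [193 ≡ 11 mod 91]
  = -(91/11)    [QR: both ≡ 3 mod 4, sign flips]
  = -(3/11)    [91 ≡ 3 mod 11]
  = (11/3)    [QR: both ≡ 3 mod 4, sign flips]
  = (2/3)    [11 ≡ 2 mod 3]
  = -(1/3)    [3 ≡ 3 mod 8 ⇒ (2/3) = -1]
  = -1    [(1/3) = 1]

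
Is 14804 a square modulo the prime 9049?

no

(14804/9049)
  = (5755/9049)    [14804 ≡ 5755 mod 9049]
  = (9049/5755)    [QR: 9049 ≡ 1 mod 4, sign kept]
  = (3294/5755)    [9049 ≡ 3294 mod 5755]
  = -(1647/5755)    [5755 ≡ 3 mod 8 ⇒ (2/5755) = -1]
  = (5755/1647)    [QR: both ≡ 3 mod 4, sign flips]
  = (814/1647)    [5755 ≡ 814 mod 1647]
  = (407/1647)    [1647 ≡ 7 mod 8 ⇒ (2/1647) = +1]
  = -(1647/407)    [QR: both ≡ 3 mod 4, sign flips]
  = -(19/407)    [1647 ≡ 19 mod 407]
  = (407/19)    [QR: both ≡ 3 mod 4, sign flips]
  = (8/19)    [407 ≡ 8 mod 19]
  = -(1/19)    [19 ≡ 3 mod 8 ⇒ (2/19)^3 = -1]
  = -1    [(1/19) = 1]
The Legendre symbol is -1, so x^2 ≡ 14804 (mod 9049) has no solution.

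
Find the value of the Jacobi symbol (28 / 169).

(28 / 169)
  = (7 / 169)    [169 ≡ 1 mod 8 ⇒ (2 / 169)^2 = +1]
  = (169 / 7)    [QR: 169 ≡ 1 mod 4, sign kept]
  = (1 / 7)    [169 ≡ 1 mod 7]
  = 1    [(1 / 7) = 1]

1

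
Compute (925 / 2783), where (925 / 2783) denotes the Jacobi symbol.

(925 / 2783)
  = (2783 / 925)    [QR: 925 ≡ 1 mod 4, sign kept]
  = (8 / 925)    [2783 ≡ 8 mod 925]
  = -(1 / 925)    [925 ≡ 5 mod 8 ⇒ (2 / 925)^3 = -1]
  = -1    [(1 / 925) = 1]

-1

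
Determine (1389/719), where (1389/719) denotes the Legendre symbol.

-1

Reduce the numerator: 1389 ≡ 670 (mod 719), so (1389/719) = (670/719).
Factor out 2: 670 = 2·335. Since 719 ≡ 7 (mod 8), (2/719) = +1. Now have (335/719).
Both 335 ≡ 3 and 719 ≡ 3 (mod 4), so reciprocity gives (335/719) = -(719/335). Reduce: 719 ≡ 49 (mod 335). Now have -(49/335).
49 ≡ 1 (mod 4), so quadratic reciprocity gives (49/335) = (335/49). Reduce: 335 ≡ 41 (mod 49). Now have -(41/49).
41 ≡ 1 (mod 4), so quadratic reciprocity gives (41/49) = (49/41). Reduce: 49 ≡ 8 (mod 41). Now have -(8/41).
Factor out 2: 8 = 2^3. Since 41 ≡ 1 (mod 8), (2/41) = +1, and (2/41)^3 = +1. Now have -(1/41).
(1/41) = 1. Collecting the sign factors: -1.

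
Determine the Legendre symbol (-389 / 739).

(-389 / 739)
  = -(389 / 739)    [739 ≡ 3 mod 4 ⇒ (-1 / 739) = -1]
  = -(739 / 389)    [QR: 389 ≡ 1 mod 4, sign kept]
  = -(350 / 389)    [739 ≡ 350 mod 389]
  = (175 / 389)    [389 ≡ 5 mod 8 ⇒ (2 / 389) = -1]
  = (389 / 175)    [QR: 389 ≡ 1 mod 4, sign kept]
  = (39 / 175)    [389 ≡ 39 mod 175]
  = -(175 / 39)    [QR: both ≡ 3 mod 4, sign flips]
  = -(19 / 39)    [175 ≡ 19 mod 39]
  = (39 / 19)    [QR: both ≡ 3 mod 4, sign flips]
  = (1 / 19)    [39 ≡ 1 mod 19]
  = 1    [(1 / 19) = 1]

1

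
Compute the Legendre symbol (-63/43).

1

(-63/43)
  = -(63/43)    [43 ≡ 3 mod 4 ⇒ (-1/43) = -1]
  = -(20/43)    [63 ≡ 20 mod 43]
  = -(5/43)    [43 ≡ 3 mod 8 ⇒ (2/43)^2 = +1]
  = -(43/5)    [QR: 5 ≡ 1 mod 4, sign kept]
  = -(3/5)    [43 ≡ 3 mod 5]
  = -(5/3)    [QR: 5 ≡ 1 mod 4, sign kept]
  = -(2/3)    [5 ≡ 2 mod 3]
  = (1/3)    [3 ≡ 3 mod 8 ⇒ (2/3) = -1]
  = 1    [(1/3) = 1]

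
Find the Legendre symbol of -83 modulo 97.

(-83 / 97)
  = (14 / 97)    [-83 ≡ 14 mod 97]
  = (7 / 97)    [97 ≡ 1 mod 8 ⇒ (2 / 97) = +1]
  = (97 / 7)    [QR: 97 ≡ 1 mod 4, sign kept]
  = (6 / 7)    [97 ≡ 6 mod 7]
  = (3 / 7)    [7 ≡ 7 mod 8 ⇒ (2 / 7) = +1]
  = -(7 / 3)    [QR: both ≡ 3 mod 4, sign flips]
  = -(1 / 3)    [7 ≡ 1 mod 3]
  = -1    [(1 / 3) = 1]

-1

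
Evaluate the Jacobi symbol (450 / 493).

-1

Factor out 2: 450 = 2·225. Since 493 ≡ 5 (mod 8), (2 / 493) = -1. Now have -(225 / 493).
225 ≡ 1 (mod 4), so quadratic reciprocity gives (225 / 493) = (493 / 225). Reduce: 493 ≡ 43 (mod 225). Now have -(43 / 225).
225 ≡ 1 (mod 4), so quadratic reciprocity gives (43 / 225) = (225 / 43). Reduce: 225 ≡ 10 (mod 43). Now have -(10 / 43).
Factor out 2: 10 = 2·5. Since 43 ≡ 3 (mod 8), (2 / 43) = -1. Now have (5 / 43).
5 ≡ 1 (mod 4), so quadratic reciprocity gives (5 / 43) = (43 / 5). Reduce: 43 ≡ 3 (mod 5). Now have (3 / 5).
5 ≡ 1 (mod 4), so quadratic reciprocity gives (3 / 5) = (5 / 3). Reduce: 5 ≡ 2 (mod 3). Now have (2 / 3).
Factor out 2: 2 = 2. Since 3 ≡ 3 (mod 8), (2 / 3) = -1. Now have -(1 / 3).
(1 / 3) = 1. Collecting the sign factors: -1.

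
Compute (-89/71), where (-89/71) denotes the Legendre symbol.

-1

(-89/71)
  = (53/71)    [-89 ≡ 53 mod 71]
  = (71/53)    [QR: 53 ≡ 1 mod 4, sign kept]
  = (18/53)    [71 ≡ 18 mod 53]
  = -(9/53)    [53 ≡ 5 mod 8 ⇒ (2/53) = -1]
  = -(53/9)    [QR: 9 ≡ 1 mod 4, sign kept]
  = -(8/9)    [53 ≡ 8 mod 9]
  = -(1/9)    [9 ≡ 1 mod 8 ⇒ (2/9)^3 = +1]
  = -1    [(1/9) = 1]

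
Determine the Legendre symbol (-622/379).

1

(-622/379)
  = (136/379)    [-622 ≡ 136 mod 379]
  = -(17/379)    [379 ≡ 3 mod 8 ⇒ (2/379)^3 = -1]
  = -(379/17)    [QR: 17 ≡ 1 mod 4, sign kept]
  = -(5/17)    [379 ≡ 5 mod 17]
  = -(17/5)    [QR: 5 ≡ 1 mod 4, sign kept]
  = -(2/5)    [17 ≡ 2 mod 5]
  = (1/5)    [5 ≡ 5 mod 8 ⇒ (2/5) = -1]
  = 1    [(1/5) = 1]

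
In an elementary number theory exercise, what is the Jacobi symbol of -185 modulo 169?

Pull out -1: (-185 / 169) = (-1 / 169)·(185 / 169). Since 169 ≡ 1 (mod 4), (-1 / 169) = +1. Now have (185 / 169).
Reduce the numerator: 185 ≡ 16 (mod 169), so (185 / 169) = (16 / 169).
Factor out 2: 16 = 2^4. Since 169 ≡ 1 (mod 8), (2 / 169) = +1, and (2 / 169)^4 = +1. Now have (1 / 169).
(1 / 169) = 1. Collecting the sign factors: 1.

1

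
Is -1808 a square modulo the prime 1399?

yes

(-1808/1399)
  = -(1808/1399)    [1399 ≡ 3 mod 4 ⇒ (-1/1399) = -1]
  = -(409/1399)    [1808 ≡ 409 mod 1399]
  = -(1399/409)    [QR: 409 ≡ 1 mod 4, sign kept]
  = -(172/409)    [1399 ≡ 172 mod 409]
  = -(43/409)    [409 ≡ 1 mod 8 ⇒ (2/409)^2 = +1]
  = -(409/43)    [QR: 409 ≡ 1 mod 4, sign kept]
  = -(22/43)    [409 ≡ 22 mod 43]
  = (11/43)    [43 ≡ 3 mod 8 ⇒ (2/43) = -1]
  = -(43/11)    [QR: both ≡ 3 mod 4, sign flips]
  = -(10/11)    [43 ≡ 10 mod 11]
  = (5/11)    [11 ≡ 3 mod 8 ⇒ (2/11) = -1]
  = (11/5)    [QR: 5 ≡ 1 mod 4, sign kept]
  = (1/5)    [11 ≡ 1 mod 5]
  = 1    [(1/5) = 1]
(-1808/1399) = 1, and 1399 is prime, so -1808 is a quadratic residue mod 1399.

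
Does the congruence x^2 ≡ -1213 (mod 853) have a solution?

yes

Reduce the numerator: -1213 ≡ 493 (mod 853), so (-1213|853) = (493|853).
493 ≡ 1 (mod 4), so quadratic reciprocity gives (493|853) = (853|493). Reduce: 853 ≡ 360 (mod 493). Now have (360|493).
Factor out 2: 360 = 2^3·45. Since 493 ≡ 5 (mod 8), (2|493) = -1, and (2|493)^3 = -1. Now have -(45|493).
45 ≡ 1 (mod 4), so quadratic reciprocity gives (45|493) = (493|45). Reduce: 493 ≡ 43 (mod 45). Now have -(43|45).
45 ≡ 1 (mod 4), so quadratic reciprocity gives (43|45) = (45|43). Reduce: 45 ≡ 2 (mod 43). Now have -(2|43).
Factor out 2: 2 = 2. Since 43 ≡ 3 (mod 8), (2|43) = -1. Now have (1|43).
(1|43) = 1. Collecting the sign factors: 1.
(-1213|853) = 1, and 853 is prime, so -1213 is a quadratic residue mod 853.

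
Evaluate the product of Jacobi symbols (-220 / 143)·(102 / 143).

0

By multiplicativity, (-220·102 / 143) = (-220 / 143)·(102 / 143).
First factor (-220 / 143):
(-220 / 143)
  = (66 / 143)    [-220 ≡ 66 mod 143]
  = (33 / 143)    [143 ≡ 7 mod 8 ⇒ (2 / 143) = +1]
  = (143 / 33)    [QR: 33 ≡ 1 mod 4, sign kept]
  = (11 / 33)    [143 ≡ 11 mod 33]
  = (33 / 11)    [QR: 33 ≡ 1 mod 4, sign kept]
  = (0 / 11)    [33 ≡ 0 mod 11]
  = 0    [numerator 0, gcd > 1]
Second factor (102 / 143):
(102 / 143)
  = (51 / 143)    [143 ≡ 7 mod 8 ⇒ (2 / 143) = +1]
  = -(143 / 51)    [QR: both ≡ 3 mod 4, sign flips]
  = -(41 / 51)    [143 ≡ 41 mod 51]
  = -(51 / 41)    [QR: 41 ≡ 1 mod 4, sign kept]
  = -(10 / 41)    [51 ≡ 10 mod 41]
  = -(5 / 41)    [41 ≡ 1 mod 8 ⇒ (2 / 41) = +1]
  = -(41 / 5)    [QR: 5 ≡ 1 mod 4, sign kept]
  = -(1 / 5)    [41 ≡ 1 mod 5]
  = -1    [(1 / 5) = 1]
Product: (0)·(-1) = 0.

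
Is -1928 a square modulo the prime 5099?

no

Reduce the numerator: -1928 ≡ 3171 (mod 5099), so (-1928|5099) = (3171|5099).
Both 3171 ≡ 3 and 5099 ≡ 3 (mod 4), so reciprocity gives (3171|5099) = -(5099|3171). Reduce: 5099 ≡ 1928 (mod 3171). Now have -(1928|3171).
Factor out 2: 1928 = 2^3·241. Since 3171 ≡ 3 (mod 8), (2|3171) = -1, and (2|3171)^3 = -1. Now have (241|3171).
241 ≡ 1 (mod 4), so quadratic reciprocity gives (241|3171) = (3171|241). Reduce: 3171 ≡ 38 (mod 241). Now have (38|241).
Factor out 2: 38 = 2·19. Since 241 ≡ 1 (mod 8), (2|241) = +1. Now have (19|241).
241 ≡ 1 (mod 4), so quadratic reciprocity gives (19|241) = (241|19). Reduce: 241 ≡ 13 (mod 19). Now have (13|19).
13 ≡ 1 (mod 4), so quadratic reciprocity gives (13|19) = (19|13). Reduce: 19 ≡ 6 (mod 13). Now have (6|13).
Factor out 2: 6 = 2·3. Since 13 ≡ 5 (mod 8), (2|13) = -1. Now have -(3|13).
13 ≡ 1 (mod 4), so quadratic reciprocity gives (3|13) = (13|3). Reduce: 13 ≡ 1 (mod 3). Now have -(1|3).
(1|3) = 1. Collecting the sign factors: -1.
The Legendre symbol is -1, so x^2 ≡ -1928 (mod 5099) has no solution.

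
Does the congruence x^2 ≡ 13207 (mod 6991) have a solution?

yes

Reduce the numerator: 13207 ≡ 6216 (mod 6991), so (13207|6991) = (6216|6991).
Factor out 2: 6216 = 2^3·777. Since 6991 ≡ 7 (mod 8), (2|6991) = +1, and (2|6991)^3 = +1. Now have (777|6991).
777 ≡ 1 (mod 4), so quadratic reciprocity gives (777|6991) = (6991|777). Reduce: 6991 ≡ 775 (mod 777). Now have (775|777).
777 ≡ 1 (mod 4), so quadratic reciprocity gives (775|777) = (777|775). Reduce: 777 ≡ 2 (mod 775). Now have (2|775).
Factor out 2: 2 = 2. Since 775 ≡ 7 (mod 8), (2|775) = +1. Now have (1|775).
(1|775) = 1. Collecting the sign factors: 1.
The Legendre symbol is 1, so x^2 ≡ 13207 (mod 6991) has solution.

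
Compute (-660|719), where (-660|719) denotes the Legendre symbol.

1

Pull out -1: (-660|719) = (-1|719)·(660|719). Since 719 ≡ 3 (mod 4), (-1|719) = -1. Now have -(660|719).
Factor out 2: 660 = 2^2·165. Since 719 ≡ 7 (mod 8), (2|719) = +1, and (2|719)^2 = +1. Now have -(165|719).
165 ≡ 1 (mod 4), so quadratic reciprocity gives (165|719) = (719|165). Reduce: 719 ≡ 59 (mod 165). Now have -(59|165).
165 ≡ 1 (mod 4), so quadratic reciprocity gives (59|165) = (165|59). Reduce: 165 ≡ 47 (mod 59). Now have -(47|59).
Both 47 ≡ 3 and 59 ≡ 3 (mod 4), so reciprocity gives (47|59) = -(59|47). Reduce: 59 ≡ 12 (mod 47). Now have (12|47).
Factor out 2: 12 = 2^2·3. Since 47 ≡ 7 (mod 8), (2|47) = +1, and (2|47)^2 = +1. Now have (3|47).
Both 3 ≡ 3 and 47 ≡ 3 (mod 4), so reciprocity gives (3|47) = -(47|3). Reduce: 47 ≡ 2 (mod 3). Now have -(2|3).
Factor out 2: 2 = 2. Since 3 ≡ 3 (mod 8), (2|3) = -1. Now have (1|3).
(1|3) = 1. Collecting the sign factors: 1.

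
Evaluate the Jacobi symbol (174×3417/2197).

1

By multiplicativity, (174·3417/2197) = (174/2197)·(3417/2197).
First factor (174/2197):
(174/2197)
  = -(87/2197)    [2197 ≡ 5 mod 8 ⇒ (2/2197) = -1]
  = -(2197/87)    [QR: 2197 ≡ 1 mod 4, sign kept]
  = -(22/87)    [2197 ≡ 22 mod 87]
  = -(11/87)    [87 ≡ 7 mod 8 ⇒ (2/87) = +1]
  = (87/11)    [QR: both ≡ 3 mod 4, sign flips]
  = (10/11)    [87 ≡ 10 mod 11]
  = -(5/11)    [11 ≡ 3 mod 8 ⇒ (2/11) = -1]
  = -(11/5)    [QR: 5 ≡ 1 mod 4, sign kept]
  = -(1/5)    [11 ≡ 1 mod 5]
  = -1    [(1/5) = 1]
Second factor (3417/2197):
(3417/2197)
  = (1220/2197)    [3417 ≡ 1220 mod 2197]
  = (305/2197)    [2197 ≡ 5 mod 8 ⇒ (2/2197)^2 = +1]
  = (2197/305)    [QR: 305 ≡ 1 mod 4, sign kept]
  = (62/305)    [2197 ≡ 62 mod 305]
  = (31/305)    [305 ≡ 1 mod 8 ⇒ (2/305) = +1]
  = (305/31)    [QR: 305 ≡ 1 mod 4, sign kept]
  = (26/31)    [305 ≡ 26 mod 31]
  = (13/31)    [31 ≡ 7 mod 8 ⇒ (2/31) = +1]
  = (31/13)    [QR: 13 ≡ 1 mod 4, sign kept]
  = (5/13)    [31 ≡ 5 mod 13]
  = (13/5)    [QR: 5 ≡ 1 mod 4, sign kept]
  = (3/5)    [13 ≡ 3 mod 5]
  = (5/3)    [QR: 5 ≡ 1 mod 4, sign kept]
  = (2/3)    [5 ≡ 2 mod 3]
  = -(1/3)    [3 ≡ 3 mod 8 ⇒ (2/3) = -1]
  = -1    [(1/3) = 1]
Product: (-1)·(-1) = 1.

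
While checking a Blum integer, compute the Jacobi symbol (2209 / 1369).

Reduce the numerator: 2209 ≡ 840 (mod 1369), so (2209 / 1369) = (840 / 1369).
Factor out 2: 840 = 2^3·105. Since 1369 ≡ 1 (mod 8), (2 / 1369) = +1, and (2 / 1369)^3 = +1. Now have (105 / 1369).
105 ≡ 1 (mod 4), so quadratic reciprocity gives (105 / 1369) = (1369 / 105). Reduce: 1369 ≡ 4 (mod 105). Now have (4 / 105).
Factor out 2: 4 = 2^2. Since 105 ≡ 1 (mod 8), (2 / 105) = +1, and (2 / 105)^2 = +1. Now have (1 / 105).
(1 / 105) = 1. Collecting the sign factors: 1.

1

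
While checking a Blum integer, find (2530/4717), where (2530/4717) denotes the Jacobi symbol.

1

(2530/4717)
  = -(1265/4717)    [4717 ≡ 5 mod 8 ⇒ (2/4717) = -1]
  = -(4717/1265)    [QR: 1265 ≡ 1 mod 4, sign kept]
  = -(922/1265)    [4717 ≡ 922 mod 1265]
  = -(461/1265)    [1265 ≡ 1 mod 8 ⇒ (2/1265) = +1]
  = -(1265/461)    [QR: 461 ≡ 1 mod 4, sign kept]
  = -(343/461)    [1265 ≡ 343 mod 461]
  = -(461/343)    [QR: 461 ≡ 1 mod 4, sign kept]
  = -(118/343)    [461 ≡ 118 mod 343]
  = -(59/343)    [343 ≡ 7 mod 8 ⇒ (2/343) = +1]
  = (343/59)    [QR: both ≡ 3 mod 4, sign flips]
  = (48/59)    [343 ≡ 48 mod 59]
  = (3/59)    [59 ≡ 3 mod 8 ⇒ (2/59)^4 = +1]
  = -(59/3)    [QR: both ≡ 3 mod 4, sign flips]
  = -(2/3)    [59 ≡ 2 mod 3]
  = (1/3)    [3 ≡ 3 mod 8 ⇒ (2/3) = -1]
  = 1    [(1/3) = 1]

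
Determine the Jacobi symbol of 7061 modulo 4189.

Reduce the numerator: 7061 ≡ 2872 (mod 4189), so (7061/4189) = (2872/4189).
Factor out 2: 2872 = 2^3·359. Since 4189 ≡ 5 (mod 8), (2/4189) = -1, and (2/4189)^3 = -1. Now have -(359/4189).
4189 ≡ 1 (mod 4), so quadratic reciprocity gives (359/4189) = (4189/359). Reduce: 4189 ≡ 240 (mod 359). Now have -(240/359).
Factor out 2: 240 = 2^4·15. Since 359 ≡ 7 (mod 8), (2/359) = +1, and (2/359)^4 = +1. Now have -(15/359).
Both 15 ≡ 3 and 359 ≡ 3 (mod 4), so reciprocity gives (15/359) = -(359/15). Reduce: 359 ≡ 14 (mod 15). Now have (14/15).
Factor out 2: 14 = 2·7. Since 15 ≡ 7 (mod 8), (2/15) = +1. Now have (7/15).
Both 7 ≡ 3 and 15 ≡ 3 (mod 4), so reciprocity gives (7/15) = -(15/7). Reduce: 15 ≡ 1 (mod 7). Now have -(1/7).
(1/7) = 1. Collecting the sign factors: -1.

-1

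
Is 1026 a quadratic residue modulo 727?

yes

Reduce the numerator: 1026 ≡ 299 (mod 727), so (1026|727) = (299|727).
Both 299 ≡ 3 and 727 ≡ 3 (mod 4), so reciprocity gives (299|727) = -(727|299). Reduce: 727 ≡ 129 (mod 299). Now have -(129|299).
129 ≡ 1 (mod 4), so quadratic reciprocity gives (129|299) = (299|129). Reduce: 299 ≡ 41 (mod 129). Now have -(41|129).
41 ≡ 1 (mod 4), so quadratic reciprocity gives (41|129) = (129|41). Reduce: 129 ≡ 6 (mod 41). Now have -(6|41).
Factor out 2: 6 = 2·3. Since 41 ≡ 1 (mod 8), (2|41) = +1. Now have -(3|41).
41 ≡ 1 (mod 4), so quadratic reciprocity gives (3|41) = (41|3). Reduce: 41 ≡ 2 (mod 3). Now have -(2|3).
Factor out 2: 2 = 2. Since 3 ≡ 3 (mod 8), (2|3) = -1. Now have (1|3).
(1|3) = 1. Collecting the sign factors: 1.
The Legendre symbol is 1, so x^2 ≡ 1026 (mod 727) has solution.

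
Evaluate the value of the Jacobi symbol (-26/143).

Reduce the numerator: -26 ≡ 117 (mod 143), so (-26/143) = (117/143).
117 ≡ 1 (mod 4), so quadratic reciprocity gives (117/143) = (143/117). Reduce: 143 ≡ 26 (mod 117). Now have (26/117).
Factor out 2: 26 = 2·13. Since 117 ≡ 5 (mod 8), (2/117) = -1. Now have -(13/117).
13 ≡ 1 (mod 4), so quadratic reciprocity gives (13/117) = (117/13). Reduce: 117 ≡ 0 (mod 13). Now have -(0/13).
The numerator is now 0 with denominator 13 > 1: the symbol is 0.

0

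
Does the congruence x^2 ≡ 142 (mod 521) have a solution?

yes

(142/521)
  = (71/521)    [521 ≡ 1 mod 8 ⇒ (2/521) = +1]
  = (521/71)    [QR: 521 ≡ 1 mod 4, sign kept]
  = (24/71)    [521 ≡ 24 mod 71]
  = (3/71)    [71 ≡ 7 mod 8 ⇒ (2/71)^3 = +1]
  = -(71/3)    [QR: both ≡ 3 mod 4, sign flips]
  = -(2/3)    [71 ≡ 2 mod 3]
  = (1/3)    [3 ≡ 3 mod 8 ⇒ (2/3) = -1]
  = 1    [(1/3) = 1]
The Legendre symbol is 1, so x^2 ≡ 142 (mod 521) has solution.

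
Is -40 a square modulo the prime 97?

Reduce the numerator: -40 ≡ 57 (mod 97), so (-40/97) = (57/97).
57 ≡ 1 (mod 4), so quadratic reciprocity gives (57/97) = (97/57). Reduce: 97 ≡ 40 (mod 57). Now have (40/57).
Factor out 2: 40 = 2^3·5. Since 57 ≡ 1 (mod 8), (2/57) = +1, and (2/57)^3 = +1. Now have (5/57).
5 ≡ 1 (mod 4), so quadratic reciprocity gives (5/57) = (57/5). Reduce: 57 ≡ 2 (mod 5). Now have (2/5).
Factor out 2: 2 = 2. Since 5 ≡ 5 (mod 8), (2/5) = -1. Now have -(1/5).
(1/5) = 1. Collecting the sign factors: -1.
The Legendre symbol is -1, so x^2 ≡ -40 (mod 97) has no solution.

no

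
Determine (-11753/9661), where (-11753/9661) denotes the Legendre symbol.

1

(-11753/9661)
  = (11753/9661)    [9661 ≡ 1 mod 4 ⇒ (-1/9661) = +1]
  = (2092/9661)    [11753 ≡ 2092 mod 9661]
  = (523/9661)    [9661 ≡ 5 mod 8 ⇒ (2/9661)^2 = +1]
  = (9661/523)    [QR: 9661 ≡ 1 mod 4, sign kept]
  = (247/523)    [9661 ≡ 247 mod 523]
  = -(523/247)    [QR: both ≡ 3 mod 4, sign flips]
  = -(29/247)    [523 ≡ 29 mod 247]
  = -(247/29)    [QR: 29 ≡ 1 mod 4, sign kept]
  = -(15/29)    [247 ≡ 15 mod 29]
  = -(29/15)    [QR: 29 ≡ 1 mod 4, sign kept]
  = -(14/15)    [29 ≡ 14 mod 15]
  = -(7/15)    [15 ≡ 7 mod 8 ⇒ (2/15) = +1]
  = (15/7)    [QR: both ≡ 3 mod 4, sign flips]
  = (1/7)    [15 ≡ 1 mod 7]
  = 1    [(1/7) = 1]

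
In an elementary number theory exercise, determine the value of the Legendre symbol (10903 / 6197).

-1

(10903 / 6197)
  = (4706 / 6197)    [10903 ≡ 4706 mod 6197]
  = -(2353 / 6197)    [6197 ≡ 5 mod 8 ⇒ (2 / 6197) = -1]
  = -(6197 / 2353)    [QR: 2353 ≡ 1 mod 4, sign kept]
  = -(1491 / 2353)    [6197 ≡ 1491 mod 2353]
  = -(2353 / 1491)    [QR: 2353 ≡ 1 mod 4, sign kept]
  = -(862 / 1491)    [2353 ≡ 862 mod 1491]
  = (431 / 1491)    [1491 ≡ 3 mod 8 ⇒ (2 / 1491) = -1]
  = -(1491 / 431)    [QR: both ≡ 3 mod 4, sign flips]
  = -(198 / 431)    [1491 ≡ 198 mod 431]
  = -(99 / 431)    [431 ≡ 7 mod 8 ⇒ (2 / 431) = +1]
  = (431 / 99)    [QR: both ≡ 3 mod 4, sign flips]
  = (35 / 99)    [431 ≡ 35 mod 99]
  = -(99 / 35)    [QR: both ≡ 3 mod 4, sign flips]
  = -(29 / 35)    [99 ≡ 29 mod 35]
  = -(35 / 29)    [QR: 29 ≡ 1 mod 4, sign kept]
  = -(6 / 29)    [35 ≡ 6 mod 29]
  = (3 / 29)    [29 ≡ 5 mod 8 ⇒ (2 / 29) = -1]
  = (29 / 3)    [QR: 29 ≡ 1 mod 4, sign kept]
  = (2 / 3)    [29 ≡ 2 mod 3]
  = -(1 / 3)    [3 ≡ 3 mod 8 ⇒ (2 / 3) = -1]
  = -1    [(1 / 3) = 1]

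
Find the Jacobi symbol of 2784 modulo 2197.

Reduce the numerator: 2784 ≡ 587 (mod 2197), so (2784/2197) = (587/2197).
2197 ≡ 1 (mod 4), so quadratic reciprocity gives (587/2197) = (2197/587). Reduce: 2197 ≡ 436 (mod 587). Now have (436/587).
Factor out 2: 436 = 2^2·109. Since 587 ≡ 3 (mod 8), (2/587) = -1, and (2/587)^2 = +1. Now have (109/587).
109 ≡ 1 (mod 4), so quadratic reciprocity gives (109/587) = (587/109). Reduce: 587 ≡ 42 (mod 109). Now have (42/109).
Factor out 2: 42 = 2·21. Since 109 ≡ 5 (mod 8), (2/109) = -1. Now have -(21/109).
21 ≡ 1 (mod 4), so quadratic reciprocity gives (21/109) = (109/21). Reduce: 109 ≡ 4 (mod 21). Now have -(4/21).
Factor out 2: 4 = 2^2. Since 21 ≡ 5 (mod 8), (2/21) = -1, and (2/21)^2 = +1. Now have -(1/21).
(1/21) = 1. Collecting the sign factors: -1.

-1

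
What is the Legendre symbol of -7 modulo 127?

Reduce the numerator: -7 ≡ 120 (mod 127), so (-7 / 127) = (120 / 127).
Factor out 2: 120 = 2^3·15. Since 127 ≡ 7 (mod 8), (2 / 127) = +1, and (2 / 127)^3 = +1. Now have (15 / 127).
Both 15 ≡ 3 and 127 ≡ 3 (mod 4), so reciprocity gives (15 / 127) = -(127 / 15). Reduce: 127 ≡ 7 (mod 15). Now have -(7 / 15).
Both 7 ≡ 3 and 15 ≡ 3 (mod 4), so reciprocity gives (7 / 15) = -(15 / 7). Reduce: 15 ≡ 1 (mod 7). Now have (1 / 7).
(1 / 7) = 1. Collecting the sign factors: 1.

1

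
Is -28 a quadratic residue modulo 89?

no

Reduce the numerator: -28 ≡ 61 (mod 89), so (-28|89) = (61|89).
61 ≡ 1 (mod 4), so quadratic reciprocity gives (61|89) = (89|61). Reduce: 89 ≡ 28 (mod 61). Now have (28|61).
Factor out 2: 28 = 2^2·7. Since 61 ≡ 5 (mod 8), (2|61) = -1, and (2|61)^2 = +1. Now have (7|61).
61 ≡ 1 (mod 4), so quadratic reciprocity gives (7|61) = (61|7). Reduce: 61 ≡ 5 (mod 7). Now have (5|7).
5 ≡ 1 (mod 4), so quadratic reciprocity gives (5|7) = (7|5). Reduce: 7 ≡ 2 (mod 5). Now have (2|5).
Factor out 2: 2 = 2. Since 5 ≡ 5 (mod 8), (2|5) = -1. Now have -(1|5).
(1|5) = 1. Collecting the sign factors: -1.
The Legendre symbol is -1, so x^2 ≡ -28 (mod 89) has no solution.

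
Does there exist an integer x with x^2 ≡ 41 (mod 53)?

(41/53)
  = (53/41)    [QR: 41 ≡ 1 mod 4, sign kept]
  = (12/41)    [53 ≡ 12 mod 41]
  = (3/41)    [41 ≡ 1 mod 8 ⇒ (2/41)^2 = +1]
  = (41/3)    [QR: 41 ≡ 1 mod 4, sign kept]
  = (2/3)    [41 ≡ 2 mod 3]
  = -(1/3)    [3 ≡ 3 mod 8 ⇒ (2/3) = -1]
  = -1    [(1/3) = 1]
(41/53) = -1, and 53 is prime, so 41 is not a quadratic residue mod 53.

no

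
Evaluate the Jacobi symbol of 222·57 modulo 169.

By multiplicativity, (222·57/169) = (222/169)·(57/169).
First factor (222/169):
(222/169)
  = (53/169)    [222 ≡ 53 mod 169]
  = (169/53)    [QR: 53 ≡ 1 mod 4, sign kept]
  = (10/53)    [169 ≡ 10 mod 53]
  = -(5/53)    [53 ≡ 5 mod 8 ⇒ (2/53) = -1]
  = -(53/5)    [QR: 5 ≡ 1 mod 4, sign kept]
  = -(3/5)    [53 ≡ 3 mod 5]
  = -(5/3)    [QR: 5 ≡ 1 mod 4, sign kept]
  = -(2/3)    [5 ≡ 2 mod 3]
  = (1/3)    [3 ≡ 3 mod 8 ⇒ (2/3) = -1]
  = 1    [(1/3) = 1]
Second factor (57/169):
(57/169)
  = (169/57)    [QR: 57 ≡ 1 mod 4, sign kept]
  = (55/57)    [169 ≡ 55 mod 57]
  = (57/55)    [QR: 57 ≡ 1 mod 4, sign kept]
  = (2/55)    [57 ≡ 2 mod 55]
  = (1/55)    [55 ≡ 7 mod 8 ⇒ (2/55) = +1]
  = 1    [(1/55) = 1]
Product: (1)·(1) = 1.

1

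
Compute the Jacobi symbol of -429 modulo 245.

Pull out -1: (-429 / 245) = (-1 / 245)·(429 / 245). Since 245 ≡ 1 (mod 4), (-1 / 245) = +1. Now have (429 / 245).
Reduce the numerator: 429 ≡ 184 (mod 245), so (429 / 245) = (184 / 245).
Factor out 2: 184 = 2^3·23. Since 245 ≡ 5 (mod 8), (2 / 245) = -1, and (2 / 245)^3 = -1. Now have -(23 / 245).
245 ≡ 1 (mod 4), so quadratic reciprocity gives (23 / 245) = (245 / 23). Reduce: 245 ≡ 15 (mod 23). Now have -(15 / 23).
Both 15 ≡ 3 and 23 ≡ 3 (mod 4), so reciprocity gives (15 / 23) = -(23 / 15). Reduce: 23 ≡ 8 (mod 15). Now have (8 / 15).
Factor out 2: 8 = 2^3. Since 15 ≡ 7 (mod 8), (2 / 15) = +1, and (2 / 15)^3 = +1. Now have (1 / 15).
(1 / 15) = 1. Collecting the sign factors: 1.

1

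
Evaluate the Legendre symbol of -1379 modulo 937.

1

(-1379/937)
  = (495/937)    [-1379 ≡ 495 mod 937]
  = (937/495)    [QR: 937 ≡ 1 mod 4, sign kept]
  = (442/495)    [937 ≡ 442 mod 495]
  = (221/495)    [495 ≡ 7 mod 8 ⇒ (2/495) = +1]
  = (495/221)    [QR: 221 ≡ 1 mod 4, sign kept]
  = (53/221)    [495 ≡ 53 mod 221]
  = (221/53)    [QR: 53 ≡ 1 mod 4, sign kept]
  = (9/53)    [221 ≡ 9 mod 53]
  = (53/9)    [QR: 9 ≡ 1 mod 4, sign kept]
  = (8/9)    [53 ≡ 8 mod 9]
  = (1/9)    [9 ≡ 1 mod 8 ⇒ (2/9)^3 = +1]
  = 1    [(1/9) = 1]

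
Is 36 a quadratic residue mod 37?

Factor out 2: 36 = 2^2·9. Since 37 ≡ 5 (mod 8), (2|37) = -1, and (2|37)^2 = +1. Now have (9|37).
9 ≡ 1 (mod 4), so quadratic reciprocity gives (9|37) = (37|9). Reduce: 37 ≡ 1 (mod 9). Now have (1|9).
(1|9) = 1. Collecting the sign factors: 1.
The Legendre symbol is 1, so x^2 ≡ 36 (mod 37) has solution.

yes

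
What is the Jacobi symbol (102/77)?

Reduce the numerator: 102 ≡ 25 (mod 77), so (102/77) = (25/77).
25 ≡ 1 (mod 4), so quadratic reciprocity gives (25/77) = (77/25). Reduce: 77 ≡ 2 (mod 25). Now have (2/25).
Factor out 2: 2 = 2. Since 25 ≡ 1 (mod 8), (2/25) = +1. Now have (1/25).
(1/25) = 1. Collecting the sign factors: 1.

1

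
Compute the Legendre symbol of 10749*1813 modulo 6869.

1

By multiplicativity, (10749·1813/6869) = (10749/6869)·(1813/6869).
First factor (10749/6869):
Reduce the numerator: 10749 ≡ 3880 (mod 6869), so (10749/6869) = (3880/6869).
Factor out 2: 3880 = 2^3·485. Since 6869 ≡ 5 (mod 8), (2/6869) = -1, and (2/6869)^3 = -1. Now have -(485/6869).
485 ≡ 1 (mod 4), so quadratic reciprocity gives (485/6869) = (6869/485). Reduce: 6869 ≡ 79 (mod 485). Now have -(79/485).
485 ≡ 1 (mod 4), so quadratic reciprocity gives (79/485) = (485/79). Reduce: 485 ≡ 11 (mod 79). Now have -(11/79).
Both 11 ≡ 3 and 79 ≡ 3 (mod 4), so reciprocity gives (11/79) = -(79/11). Reduce: 79 ≡ 2 (mod 11). Now have (2/11).
Factor out 2: 2 = 2. Since 11 ≡ 3 (mod 8), (2/11) = -1. Now have -(1/11).
(1/11) = 1. Collecting the sign factors: -1.
Second factor (1813/6869):
1813 ≡ 1 (mod 4), so quadratic reciprocity gives (1813/6869) = (6869/1813). Reduce: 6869 ≡ 1430 (mod 1813). Now have (1430/1813).
Factor out 2: 1430 = 2·715. Since 1813 ≡ 5 (mod 8), (2/1813) = -1. Now have -(715/1813).
1813 ≡ 1 (mod 4), so quadratic reciprocity gives (715/1813) = (1813/715). Reduce: 1813 ≡ 383 (mod 715). Now have -(383/715).
Both 383 ≡ 3 and 715 ≡ 3 (mod 4), so reciprocity gives (383/715) = -(715/383). Reduce: 715 ≡ 332 (mod 383). Now have (332/383).
Factor out 2: 332 = 2^2·83. Since 383 ≡ 7 (mod 8), (2/383) = +1, and (2/383)^2 = +1. Now have (83/383).
Both 83 ≡ 3 and 383 ≡ 3 (mod 4), so reciprocity gives (83/383) = -(383/83). Reduce: 383 ≡ 51 (mod 83). Now have -(51/83).
Both 51 ≡ 3 and 83 ≡ 3 (mod 4), so reciprocity gives (51/83) = -(83/51). Reduce: 83 ≡ 32 (mod 51). Now have (32/51).
Factor out 2: 32 = 2^5. Since 51 ≡ 3 (mod 8), (2/51) = -1, and (2/51)^5 = -1. Now have -(1/51).
(1/51) = 1. Collecting the sign factors: -1.
Product: (-1)·(-1) = 1.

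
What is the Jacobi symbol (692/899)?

Factor out 2: 692 = 2^2·173. Since 899 ≡ 3 (mod 8), (2/899) = -1, and (2/899)^2 = +1. Now have (173/899).
173 ≡ 1 (mod 4), so quadratic reciprocity gives (173/899) = (899/173). Reduce: 899 ≡ 34 (mod 173). Now have (34/173).
Factor out 2: 34 = 2·17. Since 173 ≡ 5 (mod 8), (2/173) = -1. Now have -(17/173).
17 ≡ 1 (mod 4), so quadratic reciprocity gives (17/173) = (173/17). Reduce: 173 ≡ 3 (mod 17). Now have -(3/17).
17 ≡ 1 (mod 4), so quadratic reciprocity gives (3/17) = (17/3). Reduce: 17 ≡ 2 (mod 3). Now have -(2/3).
Factor out 2: 2 = 2. Since 3 ≡ 3 (mod 8), (2/3) = -1. Now have (1/3).
(1/3) = 1. Collecting the sign factors: 1.

1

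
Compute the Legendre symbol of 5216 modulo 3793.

Reduce the numerator: 5216 ≡ 1423 (mod 3793), so (5216 / 3793) = (1423 / 3793).
3793 ≡ 1 (mod 4), so quadratic reciprocity gives (1423 / 3793) = (3793 / 1423). Reduce: 3793 ≡ 947 (mod 1423). Now have (947 / 1423).
Both 947 ≡ 3 and 1423 ≡ 3 (mod 4), so reciprocity gives (947 / 1423) = -(1423 / 947). Reduce: 1423 ≡ 476 (mod 947). Now have -(476 / 947).
Factor out 2: 476 = 2^2·119. Since 947 ≡ 3 (mod 8), (2 / 947) = -1, and (2 / 947)^2 = +1. Now have -(119 / 947).
Both 119 ≡ 3 and 947 ≡ 3 (mod 4), so reciprocity gives (119 / 947) = -(947 / 119). Reduce: 947 ≡ 114 (mod 119). Now have (114 / 119).
Factor out 2: 114 = 2·57. Since 119 ≡ 7 (mod 8), (2 / 119) = +1. Now have (57 / 119).
57 ≡ 1 (mod 4), so quadratic reciprocity gives (57 / 119) = (119 / 57). Reduce: 119 ≡ 5 (mod 57). Now have (5 / 57).
5 ≡ 1 (mod 4), so quadratic reciprocity gives (5 / 57) = (57 / 5). Reduce: 57 ≡ 2 (mod 5). Now have (2 / 5).
Factor out 2: 2 = 2. Since 5 ≡ 5 (mod 8), (2 / 5) = -1. Now have -(1 / 5).
(1 / 5) = 1. Collecting the sign factors: -1.

-1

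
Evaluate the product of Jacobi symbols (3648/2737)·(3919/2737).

By multiplicativity, (3648·3919/2737) = (3648/2737)·(3919/2737).
First factor (3648/2737):
Reduce the numerator: 3648 ≡ 911 (mod 2737), so (3648/2737) = (911/2737).
2737 ≡ 1 (mod 4), so quadratic reciprocity gives (911/2737) = (2737/911). Reduce: 2737 ≡ 4 (mod 911). Now have (4/911).
Factor out 2: 4 = 2^2. Since 911 ≡ 7 (mod 8), (2/911) = +1, and (2/911)^2 = +1. Now have (1/911).
(1/911) = 1. Collecting the sign factors: 1.
Second factor (3919/2737):
Reduce the numerator: 3919 ≡ 1182 (mod 2737), so (3919/2737) = (1182/2737).
Factor out 2: 1182 = 2·591. Since 2737 ≡ 1 (mod 8), (2/2737) = +1. Now have (591/2737).
2737 ≡ 1 (mod 4), so quadratic reciprocity gives (591/2737) = (2737/591). Reduce: 2737 ≡ 373 (mod 591). Now have (373/591).
373 ≡ 1 (mod 4), so quadratic reciprocity gives (373/591) = (591/373). Reduce: 591 ≡ 218 (mod 373). Now have (218/373).
Factor out 2: 218 = 2·109. Since 373 ≡ 5 (mod 8), (2/373) = -1. Now have -(109/373).
109 ≡ 1 (mod 4), so quadratic reciprocity gives (109/373) = (373/109). Reduce: 373 ≡ 46 (mod 109). Now have -(46/109).
Factor out 2: 46 = 2·23. Since 109 ≡ 5 (mod 8), (2/109) = -1. Now have (23/109).
109 ≡ 1 (mod 4), so quadratic reciprocity gives (23/109) = (109/23). Reduce: 109 ≡ 17 (mod 23). Now have (17/23).
17 ≡ 1 (mod 4), so quadratic reciprocity gives (17/23) = (23/17). Reduce: 23 ≡ 6 (mod 17). Now have (6/17).
Factor out 2: 6 = 2·3. Since 17 ≡ 1 (mod 8), (2/17) = +1. Now have (3/17).
17 ≡ 1 (mod 4), so quadratic reciprocity gives (3/17) = (17/3). Reduce: 17 ≡ 2 (mod 3). Now have (2/3).
Factor out 2: 2 = 2. Since 3 ≡ 3 (mod 8), (2/3) = -1. Now have -(1/3).
(1/3) = 1. Collecting the sign factors: -1.
Product: (1)·(-1) = -1.

-1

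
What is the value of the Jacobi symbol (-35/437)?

(-35/437)
  = (35/437)    [437 ≡ 1 mod 4 ⇒ (-1/437) = +1]
  = (437/35)    [QR: 437 ≡ 1 mod 4, sign kept]
  = (17/35)    [437 ≡ 17 mod 35]
  = (35/17)    [QR: 17 ≡ 1 mod 4, sign kept]
  = (1/17)    [35 ≡ 1 mod 17]
  = 1    [(1/17) = 1]

1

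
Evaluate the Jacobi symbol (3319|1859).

-1

(3319|1859)
  = (1460|1859)    [3319 ≡ 1460 mod 1859]
  = (365|1859)    [1859 ≡ 3 mod 8 ⇒ (2|1859)^2 = +1]
  = (1859|365)    [QR: 365 ≡ 1 mod 4, sign kept]
  = (34|365)    [1859 ≡ 34 mod 365]
  = -(17|365)    [365 ≡ 5 mod 8 ⇒ (2|365) = -1]
  = -(365|17)    [QR: 17 ≡ 1 mod 4, sign kept]
  = -(8|17)    [365 ≡ 8 mod 17]
  = -(1|17)    [17 ≡ 1 mod 8 ⇒ (2|17)^3 = +1]
  = -1    [(1|17) = 1]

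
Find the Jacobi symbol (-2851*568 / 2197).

1

By multiplicativity, (-2851·568 / 2197) = (-2851 / 2197)·(568 / 2197).
First factor (-2851 / 2197):
Pull out -1: (-2851 / 2197) = (-1 / 2197)·(2851 / 2197). Since 2197 ≡ 1 (mod 4), (-1 / 2197) = +1. Now have (2851 / 2197).
Reduce the numerator: 2851 ≡ 654 (mod 2197), so (2851 / 2197) = (654 / 2197).
Factor out 2: 654 = 2·327. Since 2197 ≡ 5 (mod 8), (2 / 2197) = -1. Now have -(327 / 2197).
2197 ≡ 1 (mod 4), so quadratic reciprocity gives (327 / 2197) = (2197 / 327). Reduce: 2197 ≡ 235 (mod 327). Now have -(235 / 327).
Both 235 ≡ 3 and 327 ≡ 3 (mod 4), so reciprocity gives (235 / 327) = -(327 / 235). Reduce: 327 ≡ 92 (mod 235). Now have (92 / 235).
Factor out 2: 92 = 2^2·23. Since 235 ≡ 3 (mod 8), (2 / 235) = -1, and (2 / 235)^2 = +1. Now have (23 / 235).
Both 23 ≡ 3 and 235 ≡ 3 (mod 4), so reciprocity gives (23 / 235) = -(235 / 23). Reduce: 235 ≡ 5 (mod 23). Now have -(5 / 23).
5 ≡ 1 (mod 4), so quadratic reciprocity gives (5 / 23) = (23 / 5). Reduce: 23 ≡ 3 (mod 5). Now have -(3 / 5).
5 ≡ 1 (mod 4), so quadratic reciprocity gives (3 / 5) = (5 / 3). Reduce: 5 ≡ 2 (mod 3). Now have -(2 / 3).
Factor out 2: 2 = 2. Since 3 ≡ 3 (mod 8), (2 / 3) = -1. Now have (1 / 3).
(1 / 3) = 1. Collecting the sign factors: 1.
Second factor (568 / 2197):
Factor out 2: 568 = 2^3·71. Since 2197 ≡ 5 (mod 8), (2 / 2197) = -1, and (2 / 2197)^3 = -1. Now have -(71 / 2197).
2197 ≡ 1 (mod 4), so quadratic reciprocity gives (71 / 2197) = (2197 / 71). Reduce: 2197 ≡ 67 (mod 71). Now have -(67 / 71).
Both 67 ≡ 3 and 71 ≡ 3 (mod 4), so reciprocity gives (67 / 71) = -(71 / 67). Reduce: 71 ≡ 4 (mod 67). Now have (4 / 67).
Factor out 2: 4 = 2^2. Since 67 ≡ 3 (mod 8), (2 / 67) = -1, and (2 / 67)^2 = +1. Now have (1 / 67).
(1 / 67) = 1. Collecting the sign factors: 1.
Product: (1)·(1) = 1.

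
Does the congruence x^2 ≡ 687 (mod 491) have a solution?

yes

(687|491)
  = (196|491)    [687 ≡ 196 mod 491]
  = (49|491)    [491 ≡ 3 mod 8 ⇒ (2|491)^2 = +1]
  = (491|49)    [QR: 49 ≡ 1 mod 4, sign kept]
  = (1|49)    [491 ≡ 1 mod 49]
  = 1    [(1|49) = 1]
The Legendre symbol is 1, so x^2 ≡ 687 (mod 491) has solution.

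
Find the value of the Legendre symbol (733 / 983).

(733 / 983)
  = (983 / 733)    [QR: 733 ≡ 1 mod 4, sign kept]
  = (250 / 733)    [983 ≡ 250 mod 733]
  = -(125 / 733)    [733 ≡ 5 mod 8 ⇒ (2 / 733) = -1]
  = -(733 / 125)    [QR: 125 ≡ 1 mod 4, sign kept]
  = -(108 / 125)    [733 ≡ 108 mod 125]
  = -(27 / 125)    [125 ≡ 5 mod 8 ⇒ (2 / 125)^2 = +1]
  = -(125 / 27)    [QR: 125 ≡ 1 mod 4, sign kept]
  = -(17 / 27)    [125 ≡ 17 mod 27]
  = -(27 / 17)    [QR: 17 ≡ 1 mod 4, sign kept]
  = -(10 / 17)    [27 ≡ 10 mod 17]
  = -(5 / 17)    [17 ≡ 1 mod 8 ⇒ (2 / 17) = +1]
  = -(17 / 5)    [QR: 5 ≡ 1 mod 4, sign kept]
  = -(2 / 5)    [17 ≡ 2 mod 5]
  = (1 / 5)    [5 ≡ 5 mod 8 ⇒ (2 / 5) = -1]
  = 1    [(1 / 5) = 1]

1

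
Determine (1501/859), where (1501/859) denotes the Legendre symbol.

(1501/859)
  = (642/859)    [1501 ≡ 642 mod 859]
  = -(321/859)    [859 ≡ 3 mod 8 ⇒ (2/859) = -1]
  = -(859/321)    [QR: 321 ≡ 1 mod 4, sign kept]
  = -(217/321)    [859 ≡ 217 mod 321]
  = -(321/217)    [QR: 217 ≡ 1 mod 4, sign kept]
  = -(104/217)    [321 ≡ 104 mod 217]
  = -(13/217)    [217 ≡ 1 mod 8 ⇒ (2/217)^3 = +1]
  = -(217/13)    [QR: 13 ≡ 1 mod 4, sign kept]
  = -(9/13)    [217 ≡ 9 mod 13]
  = -(13/9)    [QR: 9 ≡ 1 mod 4, sign kept]
  = -(4/9)    [13 ≡ 4 mod 9]
  = -(1/9)    [9 ≡ 1 mod 8 ⇒ (2/9)^2 = +1]
  = -1    [(1/9) = 1]

-1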